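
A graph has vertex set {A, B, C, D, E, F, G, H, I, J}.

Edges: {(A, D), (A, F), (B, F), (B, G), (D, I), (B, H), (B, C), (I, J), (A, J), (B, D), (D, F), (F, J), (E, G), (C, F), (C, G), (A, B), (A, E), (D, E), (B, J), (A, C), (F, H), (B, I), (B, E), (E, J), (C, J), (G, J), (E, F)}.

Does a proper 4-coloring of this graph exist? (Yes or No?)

No

A, B, E, F, J are pairwise adjacent (a clique of size 5), so at least 5 colors are needed.
So 4 colors are not enough.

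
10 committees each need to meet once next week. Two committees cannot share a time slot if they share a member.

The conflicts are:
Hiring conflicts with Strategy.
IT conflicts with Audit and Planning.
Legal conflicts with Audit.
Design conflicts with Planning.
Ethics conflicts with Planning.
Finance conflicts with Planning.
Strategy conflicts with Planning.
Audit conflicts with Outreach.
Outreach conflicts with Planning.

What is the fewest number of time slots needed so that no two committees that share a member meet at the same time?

Finance and Planning conflict, so at least 2 time slots are needed.
Using 2 time slots: Hiring=1, IT=2, Legal=2, Design=2, Ethics=2, Finance=2, Strategy=2, Audit=1, Outreach=2, Planning=1. No two conflicting committees share a time slot.

2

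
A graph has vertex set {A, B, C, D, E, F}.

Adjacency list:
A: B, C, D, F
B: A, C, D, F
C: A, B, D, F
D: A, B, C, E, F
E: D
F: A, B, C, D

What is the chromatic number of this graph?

5

A, B, C, D, F form a clique, so at least 5 colors are needed.
5 colors suffice: color 1 → {D}; color 2 → {B, E}; color 3 → {F}; color 4 → {C}; color 5 → {A}. Every edge joins two different colors.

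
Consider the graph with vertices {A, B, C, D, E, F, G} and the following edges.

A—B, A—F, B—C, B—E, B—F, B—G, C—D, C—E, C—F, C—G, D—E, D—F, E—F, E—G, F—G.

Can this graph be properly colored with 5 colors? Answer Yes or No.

The chromatic number is 5. B, C, E, F, G are pairwise adjacent (a clique of size 5), so at least 5 colors are needed.
5 colors suffice: A=2, B=4, C=3, D=4, E=2, F=1, G=5.
That is already a proper 5-coloring.

Yes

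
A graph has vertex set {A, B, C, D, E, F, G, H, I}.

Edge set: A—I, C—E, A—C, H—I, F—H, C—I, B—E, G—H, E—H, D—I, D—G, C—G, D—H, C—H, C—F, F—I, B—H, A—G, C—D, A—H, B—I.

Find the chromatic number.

4

A, C, G, H are mutually adjacent (a clique of size 4), so at least 4 colors are needed.
4 colors suffice: A=4, B=2, C=2, D=4, E=3, F=4, G=3, H=1, I=3. No two adjacent vertices share a color.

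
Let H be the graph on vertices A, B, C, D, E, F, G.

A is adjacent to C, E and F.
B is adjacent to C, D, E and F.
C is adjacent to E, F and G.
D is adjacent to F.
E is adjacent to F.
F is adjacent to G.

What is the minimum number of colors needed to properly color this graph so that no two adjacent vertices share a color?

B, C, E, F form a clique, so at least 4 colors are needed.
4 colors suffice: A=green, B=green, C=blue, D=blue, E=yellow, F=red, G=green. Each edge has distinct colors on its endpoints.

4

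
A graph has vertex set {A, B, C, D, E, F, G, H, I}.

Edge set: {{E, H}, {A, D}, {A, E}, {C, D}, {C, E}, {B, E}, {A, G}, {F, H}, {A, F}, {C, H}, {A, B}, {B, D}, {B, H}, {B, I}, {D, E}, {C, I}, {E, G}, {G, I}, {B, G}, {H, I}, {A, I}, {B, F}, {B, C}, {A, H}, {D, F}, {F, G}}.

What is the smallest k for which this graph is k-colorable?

4

A, B, D, F form a clique, so at least 4 colors are needed.
4 colors suffice: color red → {B}; color blue → {A, C}; color green → {E, F, I}; color yellow → {D, G, H}. Every edge joins two different colors.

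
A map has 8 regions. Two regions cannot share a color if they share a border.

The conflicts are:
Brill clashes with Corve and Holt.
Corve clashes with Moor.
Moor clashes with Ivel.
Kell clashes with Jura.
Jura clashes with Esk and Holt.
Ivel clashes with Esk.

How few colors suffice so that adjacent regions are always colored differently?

3

The cycle Holt-Brill-Corve-Moor-Ivel-Esk-Jura-Holt has odd length 7, so it cannot be 2-colored; at least 3 colors are needed.
3 colors suffice: color 1 → {Brill, Moor, Jura}; color 2 → {Corve, Kell, Esk, Holt}; color 3 → {Ivel}. No two conflicting regions share a color.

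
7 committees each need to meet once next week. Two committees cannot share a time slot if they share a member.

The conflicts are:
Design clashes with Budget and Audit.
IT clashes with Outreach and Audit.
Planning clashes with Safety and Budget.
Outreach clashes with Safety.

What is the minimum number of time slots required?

3

The cycle Audit-IT-Outreach-Safety-Planning-Budget-Design-Audit has odd length 7, so it cannot be 2-colored; at least 3 time slots are needed.
3 time slots suffice: time slot 1 → {Safety, Budget, Audit}; time slot 2 → {Design, Planning, Outreach}; time slot 3 → {IT}. Each listed conflict is separated.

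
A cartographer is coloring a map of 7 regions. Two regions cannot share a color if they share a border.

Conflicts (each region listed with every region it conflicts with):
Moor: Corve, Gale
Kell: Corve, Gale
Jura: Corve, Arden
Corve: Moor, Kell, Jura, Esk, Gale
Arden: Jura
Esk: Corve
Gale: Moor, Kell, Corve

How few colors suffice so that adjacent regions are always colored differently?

3

Moor, Corve, Gale all conflict with each other, so at least 3 colors are needed.
3 colors suffice: color 1 → {Corve, Arden}; color 2 → {Jura, Esk, Gale}; color 3 → {Moor, Kell}. Every pair that conflicts lands in different colors.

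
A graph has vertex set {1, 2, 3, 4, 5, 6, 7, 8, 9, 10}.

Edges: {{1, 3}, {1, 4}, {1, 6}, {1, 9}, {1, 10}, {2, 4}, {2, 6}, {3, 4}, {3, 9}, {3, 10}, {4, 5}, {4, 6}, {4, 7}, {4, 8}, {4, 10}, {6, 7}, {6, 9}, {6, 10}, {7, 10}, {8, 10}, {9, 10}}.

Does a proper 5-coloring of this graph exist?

The chromatic number is 4. 1, 3, 4, 10 form a clique, so at least 4 colors are needed.
4 colors suffice: color a → {4, 9}; color b → {2, 5, 10}; color c → {3, 6, 8}; color d → {1, 7}.
Since 5 ≥ 4, a proper 5-coloring certainly exists.

Yes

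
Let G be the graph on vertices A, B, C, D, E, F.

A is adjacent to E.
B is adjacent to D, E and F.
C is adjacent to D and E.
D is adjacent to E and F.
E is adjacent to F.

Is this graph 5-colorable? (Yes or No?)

The chromatic number is 4. B, D, E, F are pairwise adjacent (a clique of size 4), so at least 4 colors are needed.
4 colors suffice: color 1 → {E}; color 2 → {A, D}; color 3 → {C, F}; color 4 → {B}.
Since 5 ≥ 4, a proper 5-coloring certainly exists.

Yes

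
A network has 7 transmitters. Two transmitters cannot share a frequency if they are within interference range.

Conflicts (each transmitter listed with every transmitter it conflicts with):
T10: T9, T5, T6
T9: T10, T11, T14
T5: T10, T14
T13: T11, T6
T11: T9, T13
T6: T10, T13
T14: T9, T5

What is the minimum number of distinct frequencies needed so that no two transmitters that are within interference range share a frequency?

3

The cycle T11-T9-T10-T6-T13-T11 has odd length 5, so it cannot be 2-colored; at least 3 frequencies are needed.
Using 3 frequencies: T10=1, T9=2, T5=2, T13=3, T11=1, T6=2, T14=1. Each listed conflict is separated.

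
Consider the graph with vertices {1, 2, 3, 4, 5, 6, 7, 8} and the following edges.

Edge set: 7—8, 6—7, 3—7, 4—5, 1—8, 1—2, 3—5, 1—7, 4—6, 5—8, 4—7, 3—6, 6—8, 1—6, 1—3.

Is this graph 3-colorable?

1, 6, 7, 8 form a clique, so at least 4 colors are needed.
So 3 colors are not enough.

No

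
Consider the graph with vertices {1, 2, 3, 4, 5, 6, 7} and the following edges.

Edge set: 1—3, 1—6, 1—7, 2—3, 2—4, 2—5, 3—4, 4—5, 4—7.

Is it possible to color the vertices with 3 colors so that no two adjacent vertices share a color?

Yes

The chromatic number is 3. 2, 4, 5 are mutually adjacent, so at least 3 colors are needed.
One proper 3-coloring: 1=red, 2=blue, 3=green, 4=red, 5=green, 6=blue, 7=blue.
That is already a proper 3-coloring.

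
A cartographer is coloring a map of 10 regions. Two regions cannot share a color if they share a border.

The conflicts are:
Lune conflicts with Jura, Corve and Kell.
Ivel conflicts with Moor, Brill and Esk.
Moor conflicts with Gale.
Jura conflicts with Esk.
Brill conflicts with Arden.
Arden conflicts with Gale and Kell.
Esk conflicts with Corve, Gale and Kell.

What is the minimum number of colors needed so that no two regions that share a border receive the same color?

3

The cycle Brill-Ivel-Moor-Gale-Arden-Brill has odd length 5, so it cannot be 2-colored; at least 3 colors are needed.
A valid assignment using 3 colors: Lune=1, Ivel=2, Moor=1, Jura=2, Brill=3, Arden=1, Esk=1, Corve=2, Gale=2, Kell=2. No two conflicting regions share a color.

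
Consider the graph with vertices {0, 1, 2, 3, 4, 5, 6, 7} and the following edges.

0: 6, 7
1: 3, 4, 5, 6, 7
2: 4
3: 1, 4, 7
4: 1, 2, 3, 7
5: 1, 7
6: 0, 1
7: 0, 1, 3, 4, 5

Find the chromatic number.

1, 3, 4, 7 form a clique, so at least 4 colors are needed.
4 colors suffice: color red → {2, 6, 7}; color blue → {0, 1}; color green → {4, 5}; color yellow → {3}. No two adjacent vertices share a color.

4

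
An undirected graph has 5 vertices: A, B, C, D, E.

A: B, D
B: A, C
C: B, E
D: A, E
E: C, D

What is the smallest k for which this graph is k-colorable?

3

The cycle A-B-C-E-D-A has odd length 5, so it cannot be 2-colored; at least 3 colors are needed.
One proper 3-coloring: A=3, B=2, C=1, D=1, E=2. No two adjacent vertices share a color.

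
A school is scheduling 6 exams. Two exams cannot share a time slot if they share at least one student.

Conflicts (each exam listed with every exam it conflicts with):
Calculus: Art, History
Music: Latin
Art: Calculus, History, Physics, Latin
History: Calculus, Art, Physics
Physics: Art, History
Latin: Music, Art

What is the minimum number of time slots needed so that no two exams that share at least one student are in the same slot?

Calculus, Art, History pairwise conflict, so at least 3 time slots are needed.
3 time slots suffice: time slot 1 → {Music, Art}; time slot 2 → {History, Latin}; time slot 3 → {Calculus, Physics}. No two conflicting exams share a time slot.

3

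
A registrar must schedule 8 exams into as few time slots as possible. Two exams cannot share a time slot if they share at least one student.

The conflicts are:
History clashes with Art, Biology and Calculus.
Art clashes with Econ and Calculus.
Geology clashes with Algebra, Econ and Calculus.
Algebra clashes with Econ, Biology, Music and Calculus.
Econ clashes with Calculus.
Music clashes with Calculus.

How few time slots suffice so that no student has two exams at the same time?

4

Geology, Algebra, Econ, Calculus are mutually in conflict, so at least 4 time slots are needed.
A valid assignment using 4 time slots: History=2, Art=4, Geology=4, Algebra=2, Econ=3, Biology=1, Music=3, Calculus=1. No two conflicting exams share a time slot.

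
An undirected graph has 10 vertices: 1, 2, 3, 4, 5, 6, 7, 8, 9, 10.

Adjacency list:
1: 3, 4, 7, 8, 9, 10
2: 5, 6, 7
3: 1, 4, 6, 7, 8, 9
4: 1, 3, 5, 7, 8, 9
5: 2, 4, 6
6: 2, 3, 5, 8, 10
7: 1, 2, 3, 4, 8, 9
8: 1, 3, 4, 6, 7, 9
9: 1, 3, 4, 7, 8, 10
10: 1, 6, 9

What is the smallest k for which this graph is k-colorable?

6

1, 3, 4, 7, 8, 9 form a clique, so at least 6 colors are needed.
One proper 6-coloring: 1=f, 2=a, 3=e, 4=c, 5=d, 6=b, 7=b, 8=a, 9=d, 10=a. Each edge has distinct colors on its endpoints.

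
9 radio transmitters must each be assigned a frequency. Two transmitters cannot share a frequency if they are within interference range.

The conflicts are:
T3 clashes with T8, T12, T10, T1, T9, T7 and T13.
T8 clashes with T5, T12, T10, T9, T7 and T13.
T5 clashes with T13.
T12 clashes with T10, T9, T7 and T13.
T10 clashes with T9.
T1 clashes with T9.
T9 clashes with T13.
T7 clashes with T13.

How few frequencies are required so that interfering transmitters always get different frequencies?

5

T3, T8, T12, T10, T9 are mutually in conflict, so at least 5 frequencies are needed.
Using 5 frequencies: T3=1, T8=2, T5=1, T12=5, T10=3, T1=2, T9=4, T7=4, T13=3. Every pair that conflicts lands in different frequencies.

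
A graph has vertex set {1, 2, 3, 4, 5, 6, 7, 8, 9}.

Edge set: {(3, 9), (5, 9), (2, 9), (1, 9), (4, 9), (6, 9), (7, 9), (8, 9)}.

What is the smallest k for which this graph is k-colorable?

2

8 and 9 are adjacent, so at least 2 colors are needed.
2 colors suffice: color a → {9}; color b → {1, 2, 3, 4, 5, 6, 7, 8}. No two adjacent vertices share a color.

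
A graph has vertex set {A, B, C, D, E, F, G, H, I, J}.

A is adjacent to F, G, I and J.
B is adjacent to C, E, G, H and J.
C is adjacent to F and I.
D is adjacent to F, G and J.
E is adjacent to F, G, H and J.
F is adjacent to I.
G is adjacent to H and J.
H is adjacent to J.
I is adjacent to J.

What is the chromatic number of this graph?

B, E, G, H, J are pairwise adjacent (a clique of size 5), so at least 5 colors are needed.
5 colors suffice: color 1 → {F, J}; color 2 → {G, I}; color 3 → {A, B, D}; color 4 → {C, E}; color 5 → {H}. Each edge has distinct colors on its endpoints.

5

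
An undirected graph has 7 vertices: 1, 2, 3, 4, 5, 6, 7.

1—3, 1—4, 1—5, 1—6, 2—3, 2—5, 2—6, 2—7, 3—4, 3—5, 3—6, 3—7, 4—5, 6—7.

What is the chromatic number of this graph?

4

2, 3, 6, 7 are mutually adjacent (a clique of size 4), so at least 4 colors are needed.
4 colors suffice: 1=b, 2=b, 3=a, 4=d, 5=c, 6=c, 7=d. No two adjacent vertices share a color.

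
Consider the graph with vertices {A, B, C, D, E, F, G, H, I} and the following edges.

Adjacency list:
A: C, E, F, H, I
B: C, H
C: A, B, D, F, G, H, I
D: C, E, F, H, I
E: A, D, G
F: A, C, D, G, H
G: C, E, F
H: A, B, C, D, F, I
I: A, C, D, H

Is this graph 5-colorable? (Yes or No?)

Yes

The chromatic number is 4. A, C, F, H are mutually adjacent (a clique of size 4), so at least 4 colors are needed.
4 colors suffice: color 1 → {C, E}; color 2 → {G, H}; color 3 → {B, F, I}; color 4 → {A, D}.
Since 5 ≥ 4, a proper 5-coloring certainly exists.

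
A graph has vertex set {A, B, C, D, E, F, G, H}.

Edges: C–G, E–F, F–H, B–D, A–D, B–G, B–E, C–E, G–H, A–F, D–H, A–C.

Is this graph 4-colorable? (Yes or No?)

The chromatic number is 3. The cycle F-E-B-D-H-F has odd length 5, so it cannot be 2-colored; at least 3 colors are needed.
3 colors suffice: A=red, B=red, C=green, D=blue, E=blue, F=green, G=blue, H=red.
Since 4 ≥ 3, a proper 4-coloring certainly exists.

Yes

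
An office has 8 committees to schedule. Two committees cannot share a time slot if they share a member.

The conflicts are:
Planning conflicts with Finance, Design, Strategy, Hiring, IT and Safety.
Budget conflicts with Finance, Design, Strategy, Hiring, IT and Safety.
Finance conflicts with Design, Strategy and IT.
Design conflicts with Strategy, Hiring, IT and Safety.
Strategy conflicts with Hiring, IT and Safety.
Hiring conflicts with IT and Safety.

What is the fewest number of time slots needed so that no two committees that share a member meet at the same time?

Planning, Design, Strategy, Hiring, Safety all conflict with each other, so at least 5 time slots are needed.
A valid assignment using 5 time slots: Planning=3, Budget=3, Finance=4, Design=1, Strategy=2, Hiring=4, IT=5, Safety=5. No two conflicting committees share a time slot.

5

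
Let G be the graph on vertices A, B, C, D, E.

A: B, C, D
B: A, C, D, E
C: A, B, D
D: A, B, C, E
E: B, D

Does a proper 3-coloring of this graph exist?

A, B, C, D are pairwise adjacent (a clique of size 4), so at least 4 colors are needed.
So 3 colors are not enough.

No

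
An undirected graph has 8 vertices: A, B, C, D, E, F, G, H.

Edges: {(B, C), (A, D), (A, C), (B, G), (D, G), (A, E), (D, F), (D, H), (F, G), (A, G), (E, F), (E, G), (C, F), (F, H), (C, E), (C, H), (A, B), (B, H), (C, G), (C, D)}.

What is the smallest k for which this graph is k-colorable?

C, D, F, H form a clique, so at least 4 colors are needed.
One proper 4-coloring: A=4, B=3, C=1, D=3, E=3, F=4, G=2, H=2. Each edge has distinct colors on its endpoints.

4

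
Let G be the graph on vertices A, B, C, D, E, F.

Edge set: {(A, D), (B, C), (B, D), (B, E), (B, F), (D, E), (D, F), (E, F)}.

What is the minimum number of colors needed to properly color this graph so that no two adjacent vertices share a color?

B, D, E, F are mutually adjacent (a clique of size 4), so at least 4 colors are needed.
4 colors suffice: color 1 → {C, D}; color 2 → {A, B}; color 3 → {F}; color 4 → {E}. No two adjacent vertices share a color.

4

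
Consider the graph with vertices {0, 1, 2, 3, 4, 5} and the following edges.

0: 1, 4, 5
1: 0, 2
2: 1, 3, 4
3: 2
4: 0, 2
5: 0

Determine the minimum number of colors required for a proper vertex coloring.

1 and 2 are adjacent, so at least 2 colors are needed.
2 colors suffice: color red → {0, 2}; color blue → {1, 3, 4, 5}. Each edge has distinct colors on its endpoints.

2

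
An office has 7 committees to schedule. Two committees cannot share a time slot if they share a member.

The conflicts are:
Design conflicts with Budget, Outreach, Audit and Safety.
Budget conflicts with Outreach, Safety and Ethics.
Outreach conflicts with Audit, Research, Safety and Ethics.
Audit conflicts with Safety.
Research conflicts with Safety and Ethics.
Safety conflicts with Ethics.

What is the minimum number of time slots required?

4

Budget, Outreach, Safety, Ethics all conflict with each other, so at least 4 time slots are needed.
4 time slots suffice: time slot 1 → {Outreach}; time slot 2 → {Safety}; time slot 3 → {Budget, Audit, Research}; time slot 4 → {Design, Ethics}. Every pair that conflicts lands in different time slots.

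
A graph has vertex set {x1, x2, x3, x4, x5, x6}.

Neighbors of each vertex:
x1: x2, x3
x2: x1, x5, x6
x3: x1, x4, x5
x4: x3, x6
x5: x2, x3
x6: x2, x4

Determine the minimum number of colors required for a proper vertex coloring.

The cycle x4-x3-x1-x2-x6-x4 has odd length 5, so it cannot be 2-colored; at least 3 colors are needed.
3 colors suffice: color 1 → {x2, x3}; color 2 → {x1, x5, x6}; color 3 → {x4}. No two adjacent vertices share a color.

3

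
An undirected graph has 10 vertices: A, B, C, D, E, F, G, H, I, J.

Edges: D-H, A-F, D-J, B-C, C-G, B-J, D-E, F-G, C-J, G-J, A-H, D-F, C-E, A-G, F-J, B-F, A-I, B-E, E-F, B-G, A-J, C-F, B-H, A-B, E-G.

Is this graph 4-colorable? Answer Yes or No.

A, B, F, G, J are pairwise adjacent (a clique of size 5), so at least 5 colors are needed.
So 4 colors are not enough.

No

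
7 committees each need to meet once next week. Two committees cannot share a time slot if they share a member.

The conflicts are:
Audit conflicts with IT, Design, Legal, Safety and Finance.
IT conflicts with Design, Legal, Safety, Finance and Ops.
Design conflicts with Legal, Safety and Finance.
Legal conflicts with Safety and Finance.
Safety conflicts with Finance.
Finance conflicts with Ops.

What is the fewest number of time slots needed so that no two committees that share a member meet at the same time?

6

Audit, IT, Design, Legal, Safety, Finance pairwise conflict, so at least 6 time slots are needed.
6 time slots suffice: Audit=3, IT=2, Design=4, Legal=6, Safety=5, Finance=1, Ops=3. No two conflicting committees share a time slot.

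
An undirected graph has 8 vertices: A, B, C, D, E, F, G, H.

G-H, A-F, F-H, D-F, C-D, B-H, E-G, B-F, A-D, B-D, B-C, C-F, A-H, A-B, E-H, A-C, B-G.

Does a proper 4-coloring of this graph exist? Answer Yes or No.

No

A, B, C, D, F are pairwise adjacent (a clique of size 5), so at least 5 colors are needed.
So 4 colors are not enough.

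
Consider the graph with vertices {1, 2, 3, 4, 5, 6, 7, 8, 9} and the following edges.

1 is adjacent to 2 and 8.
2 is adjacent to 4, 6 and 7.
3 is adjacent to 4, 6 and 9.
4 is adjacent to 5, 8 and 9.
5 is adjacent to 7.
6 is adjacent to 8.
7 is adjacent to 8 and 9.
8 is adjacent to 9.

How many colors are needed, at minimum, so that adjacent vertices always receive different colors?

7, 8, 9 are mutually adjacent, so at least 3 colors are needed.
3 colors suffice: color a → {1, 4, 6, 7}; color b → {2, 3, 5, 8}; color c → {9}. Every edge joins two different colors.

3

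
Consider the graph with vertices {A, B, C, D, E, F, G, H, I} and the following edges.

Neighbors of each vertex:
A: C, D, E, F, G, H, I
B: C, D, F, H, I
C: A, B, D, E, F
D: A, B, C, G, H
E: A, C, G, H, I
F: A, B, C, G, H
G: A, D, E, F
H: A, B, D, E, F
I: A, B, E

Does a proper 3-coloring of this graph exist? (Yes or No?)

Yes

The chromatic number is 3. B, D, H are pairwise adjacent, so at least 3 colors are needed.
3 colors suffice: color 1 → {A, B}; color 2 → {C, G, H, I}; color 3 → {D, E, F}.
That is already a proper 3-coloring.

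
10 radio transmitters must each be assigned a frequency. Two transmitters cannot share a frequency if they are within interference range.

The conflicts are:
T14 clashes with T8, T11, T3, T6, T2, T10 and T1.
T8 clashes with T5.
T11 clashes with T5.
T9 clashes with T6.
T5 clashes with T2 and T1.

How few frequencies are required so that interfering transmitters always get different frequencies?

T14 and T10 conflict, so at least 2 frequencies are needed.
Using 2 frequencies: T14=1, T8=2, T11=2, T9=1, T3=2, T6=2, T5=1, T2=2, T10=2, T1=2. Every pair that conflicts lands in different frequencies.

2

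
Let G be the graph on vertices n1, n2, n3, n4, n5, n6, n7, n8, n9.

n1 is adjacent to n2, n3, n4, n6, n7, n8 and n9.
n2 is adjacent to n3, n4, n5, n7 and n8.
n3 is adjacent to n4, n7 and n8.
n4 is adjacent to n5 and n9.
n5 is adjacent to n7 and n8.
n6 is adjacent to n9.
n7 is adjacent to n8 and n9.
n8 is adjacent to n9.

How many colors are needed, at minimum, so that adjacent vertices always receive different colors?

n1, n2, n3, n7, n8 are mutually adjacent (a clique of size 5), so at least 5 colors are needed.
A valid assignment using 5 colors: n1=1, n2=2, n3=5, n4=3, n5=1, n6=3, n7=3, n8=4, n9=2. No two adjacent vertices share a color.

5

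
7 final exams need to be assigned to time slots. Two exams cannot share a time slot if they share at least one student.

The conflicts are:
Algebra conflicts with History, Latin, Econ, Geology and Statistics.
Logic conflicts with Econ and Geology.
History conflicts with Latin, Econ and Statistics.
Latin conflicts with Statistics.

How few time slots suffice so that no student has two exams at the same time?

Algebra, History, Latin, Statistics pairwise conflict, so at least 4 time slots are needed.
4 time slots suffice: time slot 1 → {Algebra, Logic}; time slot 2 → {History, Geology}; time slot 3 → {Econ, Statistics}; time slot 4 → {Latin}. Every pair that conflicts lands in different time slots.

4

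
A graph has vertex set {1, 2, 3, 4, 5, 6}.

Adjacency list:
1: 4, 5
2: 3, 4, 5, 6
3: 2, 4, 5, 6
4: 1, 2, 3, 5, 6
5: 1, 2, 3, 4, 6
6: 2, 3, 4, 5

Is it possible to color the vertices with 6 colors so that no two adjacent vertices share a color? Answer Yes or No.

Yes

The chromatic number is 5. 2, 3, 4, 5, 6 are pairwise adjacent (a clique of size 5), so at least 5 colors are needed.
5 colors suffice: color red → {5}; color blue → {4}; color green → {1, 6}; color yellow → {3}; color purple → {2}.
Since 6 ≥ 5, a proper 6-coloring certainly exists.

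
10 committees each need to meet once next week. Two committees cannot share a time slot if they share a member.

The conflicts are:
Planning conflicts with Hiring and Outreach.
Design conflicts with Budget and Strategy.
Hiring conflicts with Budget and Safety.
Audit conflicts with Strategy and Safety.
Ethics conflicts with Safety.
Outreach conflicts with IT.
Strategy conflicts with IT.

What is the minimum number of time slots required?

3

The cycle Safety-Audit-Strategy-IT-Outreach-Planning-Hiring-Safety has odd length 7, so it cannot be 2-colored; at least 3 time slots are needed.
3 time slots suffice: Planning=1, Design=2, Hiring=2, Audit=2, Ethics=2, Outreach=3, Budget=1, Strategy=1, IT=2, Safety=1. Every pair that conflicts lands in different time slots.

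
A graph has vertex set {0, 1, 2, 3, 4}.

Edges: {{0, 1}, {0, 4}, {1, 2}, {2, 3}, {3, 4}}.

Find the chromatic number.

3

The cycle 2-3-4-0-1-2 has odd length 5, so it cannot be 2-colored; at least 3 colors are needed.
3 colors suffice: color a → {1, 4}; color b → {0, 3}; color c → {2}. No two adjacent vertices share a color.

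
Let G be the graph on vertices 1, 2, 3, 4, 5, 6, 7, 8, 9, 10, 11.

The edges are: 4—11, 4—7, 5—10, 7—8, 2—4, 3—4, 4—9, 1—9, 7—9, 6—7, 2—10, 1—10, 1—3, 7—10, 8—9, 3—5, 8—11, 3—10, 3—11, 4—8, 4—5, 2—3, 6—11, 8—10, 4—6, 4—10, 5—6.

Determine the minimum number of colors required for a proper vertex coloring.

4, 7, 8, 9 are mutually adjacent (a clique of size 4), so at least 4 colors are needed.
A valid assignment using 4 colors: 1=red, 2=yellow, 3=green, 4=red, 5=yellow, 6=blue, 7=yellow, 8=green, 9=blue, 10=blue, 11=yellow. Every edge joins two different colors.

4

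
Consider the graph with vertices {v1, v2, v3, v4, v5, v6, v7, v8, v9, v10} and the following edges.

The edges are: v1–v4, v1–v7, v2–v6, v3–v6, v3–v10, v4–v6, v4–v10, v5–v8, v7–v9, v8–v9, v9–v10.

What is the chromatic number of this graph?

3

The cycle v9-v10-v4-v1-v7-v9 has odd length 5, so it cannot be 2-colored; at least 3 colors are needed.
3 colors suffice: color 1 → {v2, v3, v4, v5, v9}; color 2 → {v1, v6, v8, v10}; color 3 → {v7}. Each edge has distinct colors on its endpoints.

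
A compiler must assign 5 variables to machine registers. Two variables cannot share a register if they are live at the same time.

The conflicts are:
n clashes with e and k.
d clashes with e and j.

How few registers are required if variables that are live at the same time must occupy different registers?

n and e conflict, so at least 2 registers are needed.
2 registers suffice: n=2, d=2, e=1, j=1, k=1. No two conflicting variables share a register.

2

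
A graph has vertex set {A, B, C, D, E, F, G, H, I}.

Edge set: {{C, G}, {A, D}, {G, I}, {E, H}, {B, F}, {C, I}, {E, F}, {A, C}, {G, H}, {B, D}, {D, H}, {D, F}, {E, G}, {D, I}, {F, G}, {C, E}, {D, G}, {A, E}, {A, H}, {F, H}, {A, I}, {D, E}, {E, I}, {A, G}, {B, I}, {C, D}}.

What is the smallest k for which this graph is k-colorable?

6

A, C, D, E, G, I are mutually adjacent (a clique of size 6), so at least 6 colors are needed.
A valid assignment using 6 colors: A=5, B=2, C=6, D=1, E=2, F=4, G=3, H=6, I=4. No two adjacent vertices share a color.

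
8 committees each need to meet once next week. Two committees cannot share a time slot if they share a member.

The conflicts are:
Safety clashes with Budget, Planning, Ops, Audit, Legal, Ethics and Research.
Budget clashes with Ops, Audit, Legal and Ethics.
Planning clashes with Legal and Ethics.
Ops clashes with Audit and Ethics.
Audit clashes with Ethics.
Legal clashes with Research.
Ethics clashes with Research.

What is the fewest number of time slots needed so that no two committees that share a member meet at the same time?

5

Safety, Budget, Ops, Audit, Ethics pairwise conflict, so at least 5 time slots are needed.
5 time slots suffice: time slot 1 → {Safety}; time slot 2 → {Legal, Ethics}; time slot 3 → {Budget, Planning, Research}; time slot 4 → {Ops}; time slot 5 → {Audit}. No two conflicting committees share a time slot.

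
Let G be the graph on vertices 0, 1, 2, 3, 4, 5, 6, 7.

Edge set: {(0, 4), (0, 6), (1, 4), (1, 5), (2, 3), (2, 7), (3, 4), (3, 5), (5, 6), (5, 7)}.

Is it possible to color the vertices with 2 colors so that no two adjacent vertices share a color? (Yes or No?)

The cycle 4-3-5-6-0-4 has odd length 5, so it cannot be 2-colored; at least 3 colors are needed.
So 2 colors are not enough.

No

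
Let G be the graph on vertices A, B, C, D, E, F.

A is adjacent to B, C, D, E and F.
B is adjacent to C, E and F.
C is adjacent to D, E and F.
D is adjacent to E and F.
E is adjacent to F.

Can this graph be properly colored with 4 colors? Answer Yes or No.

A, C, D, E, F form a clique, so at least 5 colors are needed.
So 4 colors are not enough.

No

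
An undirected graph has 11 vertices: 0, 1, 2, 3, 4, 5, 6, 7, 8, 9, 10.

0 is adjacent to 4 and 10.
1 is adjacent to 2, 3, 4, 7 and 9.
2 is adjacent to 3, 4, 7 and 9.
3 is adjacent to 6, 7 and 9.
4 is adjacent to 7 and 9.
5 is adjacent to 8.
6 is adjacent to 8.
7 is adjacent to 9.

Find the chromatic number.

5

1, 2, 3, 7, 9 are pairwise adjacent (a clique of size 5), so at least 5 colors are needed.
One proper 5-coloring: 0=a, 1=b, 2=d, 3=c, 4=c, 5=b, 6=b, 7=e, 8=a, 9=a, 10=b. Each edge has distinct colors on its endpoints.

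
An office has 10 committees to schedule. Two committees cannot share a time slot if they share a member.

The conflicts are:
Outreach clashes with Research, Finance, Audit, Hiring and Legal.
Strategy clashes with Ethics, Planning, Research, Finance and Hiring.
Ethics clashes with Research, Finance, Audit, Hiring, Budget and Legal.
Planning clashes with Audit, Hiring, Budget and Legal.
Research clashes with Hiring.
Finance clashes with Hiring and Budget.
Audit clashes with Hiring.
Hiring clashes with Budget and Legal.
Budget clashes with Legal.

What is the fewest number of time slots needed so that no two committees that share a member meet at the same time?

Ethics, Finance, Hiring, Budget pairwise conflict, so at least 4 time slots are needed.
Using 4 time slots: Outreach=2, Strategy=4, Ethics=2, Planning=2, Research=3, Finance=3, Audit=3, Hiring=1, Budget=4, Legal=3. No two conflicting committees share a time slot.

4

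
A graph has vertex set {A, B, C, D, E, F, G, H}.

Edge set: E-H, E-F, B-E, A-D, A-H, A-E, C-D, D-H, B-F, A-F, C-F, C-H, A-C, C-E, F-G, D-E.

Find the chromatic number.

5

A, C, D, E, H are mutually adjacent (a clique of size 5), so at least 5 colors are needed.
5 colors suffice: color red → {E, G}; color blue → {B, C}; color green → {A}; color yellow → {D, F}; color purple → {H}. Every edge joins two different colors.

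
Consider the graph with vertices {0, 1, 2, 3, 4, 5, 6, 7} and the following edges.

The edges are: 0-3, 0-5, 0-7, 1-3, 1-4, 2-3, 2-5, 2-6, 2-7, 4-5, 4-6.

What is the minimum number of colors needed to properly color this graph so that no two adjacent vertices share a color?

3

The cycle 3-1-4-5-0-3 has odd length 5, so it cannot be 2-colored; at least 3 colors are needed.
One proper 3-coloring: 0=red, 1=green, 2=red, 3=blue, 4=red, 5=blue, 6=blue, 7=blue. Each edge has distinct colors on its endpoints.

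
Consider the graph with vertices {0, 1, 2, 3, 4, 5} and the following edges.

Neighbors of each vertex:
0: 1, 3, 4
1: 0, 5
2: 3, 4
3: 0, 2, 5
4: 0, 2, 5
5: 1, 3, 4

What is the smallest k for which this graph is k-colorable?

2

2 and 4 are adjacent, so at least 2 colors are needed.
2 colors suffice: 0=b, 1=a, 2=b, 3=a, 4=a, 5=b. No two adjacent vertices share a color.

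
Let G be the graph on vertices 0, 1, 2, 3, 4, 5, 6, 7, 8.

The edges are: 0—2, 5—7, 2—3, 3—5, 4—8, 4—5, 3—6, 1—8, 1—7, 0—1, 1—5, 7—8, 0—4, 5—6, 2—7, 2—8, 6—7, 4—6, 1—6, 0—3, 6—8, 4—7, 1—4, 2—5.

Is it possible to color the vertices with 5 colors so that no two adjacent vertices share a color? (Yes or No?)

The chromatic number is 5. 1, 4, 5, 6, 7 are pairwise adjacent (a clique of size 5), so at least 5 colors are needed.
5 colors suffice: color a → {3, 7}; color b → {1, 2}; color c → {4}; color d → {0, 5, 8}; color e → {6}.
That is already a proper 5-coloring.

Yes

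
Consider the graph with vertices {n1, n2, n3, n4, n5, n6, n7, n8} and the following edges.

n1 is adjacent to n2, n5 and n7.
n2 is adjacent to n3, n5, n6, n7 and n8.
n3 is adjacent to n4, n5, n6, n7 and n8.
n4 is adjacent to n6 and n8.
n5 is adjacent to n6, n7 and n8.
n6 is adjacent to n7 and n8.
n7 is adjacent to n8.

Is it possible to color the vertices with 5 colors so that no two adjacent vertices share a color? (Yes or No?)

n2, n3, n5, n6, n7, n8 form a clique, so at least 6 colors are needed.
So 5 colors are not enough.

No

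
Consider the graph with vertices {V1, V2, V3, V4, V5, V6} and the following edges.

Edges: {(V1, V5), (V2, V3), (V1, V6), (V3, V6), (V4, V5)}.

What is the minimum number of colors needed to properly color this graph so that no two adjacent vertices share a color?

V1 and V6 are adjacent, so at least 2 colors are needed.
2 colors suffice: color 1 → {V2, V5, V6}; color 2 → {V1, V3, V4}. Each edge has distinct colors on its endpoints.

2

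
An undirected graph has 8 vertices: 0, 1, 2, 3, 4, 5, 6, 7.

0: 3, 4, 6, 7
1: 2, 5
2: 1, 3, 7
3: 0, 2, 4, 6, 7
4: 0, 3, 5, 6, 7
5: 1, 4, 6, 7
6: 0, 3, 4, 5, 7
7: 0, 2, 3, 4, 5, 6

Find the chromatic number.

0, 3, 4, 6, 7 form a clique, so at least 5 colors are needed.
A valid assignment using 5 colors: 0=e, 1=a, 2=b, 3=c, 4=b, 5=c, 6=d, 7=a. Every edge joins two different colors.

5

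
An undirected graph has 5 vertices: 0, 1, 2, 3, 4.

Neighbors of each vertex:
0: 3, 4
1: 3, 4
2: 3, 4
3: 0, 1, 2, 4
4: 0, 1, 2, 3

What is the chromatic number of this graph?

3

0, 3, 4 are mutually adjacent, so at least 3 colors are needed.
A valid assignment using 3 colors: 0=c, 1=c, 2=c, 3=a, 4=b. Every edge joins two different colors.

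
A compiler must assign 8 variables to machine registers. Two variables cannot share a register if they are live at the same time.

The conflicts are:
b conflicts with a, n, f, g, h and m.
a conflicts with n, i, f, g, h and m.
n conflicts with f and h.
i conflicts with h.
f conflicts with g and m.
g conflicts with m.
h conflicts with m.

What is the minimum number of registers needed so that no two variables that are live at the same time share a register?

b, a, f, g, m are mutually in conflict, so at least 5 registers are needed.
5 registers suffice: register 1 → {a}; register 2 → {b, i}; register 3 → {f, h}; register 4 → {n, m}; register 5 → {g}. No two conflicting variables share a register.

5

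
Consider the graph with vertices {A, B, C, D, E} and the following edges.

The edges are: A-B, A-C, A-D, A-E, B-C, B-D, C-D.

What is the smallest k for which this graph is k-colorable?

4

A, B, C, D are mutually adjacent (a clique of size 4), so at least 4 colors are needed.
4 colors suffice: A=1, B=4, C=3, D=2, E=2. Every edge joins two different colors.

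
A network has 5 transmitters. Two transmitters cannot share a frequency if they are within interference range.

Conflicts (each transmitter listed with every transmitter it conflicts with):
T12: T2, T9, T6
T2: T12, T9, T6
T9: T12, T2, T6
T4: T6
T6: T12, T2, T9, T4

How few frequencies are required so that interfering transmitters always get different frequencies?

T12, T2, T9, T6 are mutually in conflict, so at least 4 frequencies are needed.
Using 4 frequencies: T12=4, T2=3, T9=2, T4=2, T6=1. No two conflicting transmitters share a frequency.

4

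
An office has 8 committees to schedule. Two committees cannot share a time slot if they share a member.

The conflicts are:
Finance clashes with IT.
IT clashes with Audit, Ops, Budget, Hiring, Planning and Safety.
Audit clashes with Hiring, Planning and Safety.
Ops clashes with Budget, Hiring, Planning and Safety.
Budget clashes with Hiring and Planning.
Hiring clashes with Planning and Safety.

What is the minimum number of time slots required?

IT, Ops, Budget, Hiring, Planning all conflict with each other, so at least 5 time slots are needed.
5 time slots suffice: time slot 1 → {IT}; time slot 2 → {Finance, Hiring}; time slot 3 → {Audit, Ops}; time slot 4 → {Planning, Safety}; time slot 5 → {Budget}. Every pair that conflicts lands in different time slots.

5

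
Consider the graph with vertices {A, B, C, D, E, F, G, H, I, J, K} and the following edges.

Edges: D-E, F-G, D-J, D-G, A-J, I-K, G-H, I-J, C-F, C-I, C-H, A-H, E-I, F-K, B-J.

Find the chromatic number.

3

The cycle A-J-I-C-H-A has odd length 5, so it cannot be 2-colored; at least 3 colors are needed.
A valid assignment using 3 colors: A=3, B=2, C=1, D=2, E=1, F=2, G=1, H=2, I=2, J=1, K=1. Every edge joins two different colors.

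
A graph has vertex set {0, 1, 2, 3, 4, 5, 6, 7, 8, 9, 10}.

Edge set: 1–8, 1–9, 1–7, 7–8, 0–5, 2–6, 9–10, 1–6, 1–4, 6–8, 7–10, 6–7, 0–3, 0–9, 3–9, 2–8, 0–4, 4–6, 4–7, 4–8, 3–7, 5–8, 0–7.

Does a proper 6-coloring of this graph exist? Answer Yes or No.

Yes

The chromatic number is 5. 1, 4, 6, 7, 8 are pairwise adjacent (a clique of size 5), so at least 5 colors are needed.
5 colors suffice: color red → {2, 5, 7, 9}; color blue → {0, 8, 10}; color green → {3, 6}; color yellow → {1}; color purple → {4}.
Since 6 ≥ 5, a proper 6-coloring certainly exists.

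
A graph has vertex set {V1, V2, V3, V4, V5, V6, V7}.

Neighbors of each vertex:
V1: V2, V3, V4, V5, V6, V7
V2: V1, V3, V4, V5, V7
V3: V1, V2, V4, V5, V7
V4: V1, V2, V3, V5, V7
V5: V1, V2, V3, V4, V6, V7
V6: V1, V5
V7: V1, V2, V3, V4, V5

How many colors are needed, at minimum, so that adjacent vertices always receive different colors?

V1, V2, V3, V4, V5, V7 are mutually adjacent (a clique of size 6), so at least 6 colors are needed.
6 colors suffice: color 1 → {V5}; color 2 → {V1}; color 3 → {V4, V6}; color 4 → {V2}; color 5 → {V7}; color 6 → {V3}. Every edge joins two different colors.

6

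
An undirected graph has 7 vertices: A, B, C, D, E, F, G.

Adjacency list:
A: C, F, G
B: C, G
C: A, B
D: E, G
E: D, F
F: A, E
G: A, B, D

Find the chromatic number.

The cycle F-A-G-D-E-F has odd length 5, so it cannot be 2-colored; at least 3 colors are needed.
3 colors suffice: color 1 → {C, F, G}; color 2 → {A, B, D}; color 3 → {E}. No two adjacent vertices share a color.

3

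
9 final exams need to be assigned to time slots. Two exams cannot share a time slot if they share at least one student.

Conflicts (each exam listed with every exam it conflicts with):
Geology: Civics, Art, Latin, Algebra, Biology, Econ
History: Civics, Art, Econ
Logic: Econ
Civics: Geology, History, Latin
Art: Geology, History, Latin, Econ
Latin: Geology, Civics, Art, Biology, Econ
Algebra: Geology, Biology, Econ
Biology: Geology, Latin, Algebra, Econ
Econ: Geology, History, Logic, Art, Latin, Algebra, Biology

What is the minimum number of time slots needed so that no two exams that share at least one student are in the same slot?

4

Geology, Latin, Biology, Econ are mutually in conflict, so at least 4 time slots are needed.
4 time slots suffice: time slot 1 → {Civics, Econ}; time slot 2 → {Geology, History, Logic}; time slot 3 → {Latin, Algebra}; time slot 4 → {Art, Biology}. Each listed conflict is separated.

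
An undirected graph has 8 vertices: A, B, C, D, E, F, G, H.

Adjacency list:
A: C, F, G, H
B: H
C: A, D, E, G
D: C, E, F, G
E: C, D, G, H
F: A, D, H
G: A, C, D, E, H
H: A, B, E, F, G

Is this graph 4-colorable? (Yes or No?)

The chromatic number is 4. C, D, E, G are mutually adjacent (a clique of size 4), so at least 4 colors are needed.
4 colors suffice: color red → {B, F, G}; color blue → {D, H}; color green → {C}; color yellow → {A, E}.
That is already a proper 4-coloring.

Yes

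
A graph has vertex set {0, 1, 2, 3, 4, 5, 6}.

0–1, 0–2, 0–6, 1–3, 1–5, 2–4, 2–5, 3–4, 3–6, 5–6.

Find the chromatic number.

The cycle 1-5-2-4-3-1 has odd length 5, so it cannot be 2-colored; at least 3 colors are needed.
3 colors suffice: color a → {2, 3}; color b → {0, 4, 5}; color c → {1, 6}. Every edge joins two different colors.

3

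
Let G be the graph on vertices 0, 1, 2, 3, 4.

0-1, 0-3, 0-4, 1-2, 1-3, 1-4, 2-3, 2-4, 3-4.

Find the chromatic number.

4

1, 2, 3, 4 are mutually adjacent (a clique of size 4), so at least 4 colors are needed.
4 colors suffice: color red → {1}; color blue → {4}; color green → {3}; color yellow → {0, 2}. No two adjacent vertices share a color.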